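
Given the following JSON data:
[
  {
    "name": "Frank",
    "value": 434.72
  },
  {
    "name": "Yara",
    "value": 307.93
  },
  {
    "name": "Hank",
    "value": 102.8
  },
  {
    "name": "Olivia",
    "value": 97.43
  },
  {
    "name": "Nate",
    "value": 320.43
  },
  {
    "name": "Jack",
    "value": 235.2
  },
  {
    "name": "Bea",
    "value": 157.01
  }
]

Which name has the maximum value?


Comparing values:
  Frank: 434.72
  Yara: 307.93
  Hank: 102.8
  Olivia: 97.43
  Nate: 320.43
  Jack: 235.2
  Bea: 157.01
Maximum: Frank (434.72)

ANSWER: Frank


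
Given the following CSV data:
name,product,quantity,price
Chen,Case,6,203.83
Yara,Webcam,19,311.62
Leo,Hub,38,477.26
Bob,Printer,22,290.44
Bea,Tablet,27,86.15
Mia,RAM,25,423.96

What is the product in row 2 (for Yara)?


Row 2: Yara
Column 'product' = Webcam

ANSWER: Webcam


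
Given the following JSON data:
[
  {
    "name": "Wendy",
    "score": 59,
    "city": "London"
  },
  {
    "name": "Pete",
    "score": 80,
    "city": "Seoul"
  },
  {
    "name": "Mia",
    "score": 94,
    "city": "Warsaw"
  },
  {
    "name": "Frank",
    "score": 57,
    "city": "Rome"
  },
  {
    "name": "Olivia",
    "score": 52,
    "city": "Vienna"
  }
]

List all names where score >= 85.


Filtering records where score >= 85:
  Wendy (score=59) -> no
  Pete (score=80) -> no
  Mia (score=94) -> YES
  Frank (score=57) -> no
  Olivia (score=52) -> no


ANSWER: Mia


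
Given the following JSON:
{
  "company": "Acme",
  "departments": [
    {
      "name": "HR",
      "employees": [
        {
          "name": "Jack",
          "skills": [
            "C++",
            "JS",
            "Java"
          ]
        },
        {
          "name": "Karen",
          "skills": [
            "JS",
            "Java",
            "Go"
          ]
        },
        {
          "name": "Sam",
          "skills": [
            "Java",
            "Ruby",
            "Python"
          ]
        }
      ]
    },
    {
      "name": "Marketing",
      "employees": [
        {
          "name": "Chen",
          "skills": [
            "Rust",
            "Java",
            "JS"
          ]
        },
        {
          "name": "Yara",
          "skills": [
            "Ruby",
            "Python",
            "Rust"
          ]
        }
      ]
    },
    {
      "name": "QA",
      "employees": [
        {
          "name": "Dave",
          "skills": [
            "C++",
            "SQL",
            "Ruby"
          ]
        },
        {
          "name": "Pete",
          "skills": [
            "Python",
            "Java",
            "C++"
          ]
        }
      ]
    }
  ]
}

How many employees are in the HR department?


Path: departments[0].employees
Count: 3

ANSWER: 3


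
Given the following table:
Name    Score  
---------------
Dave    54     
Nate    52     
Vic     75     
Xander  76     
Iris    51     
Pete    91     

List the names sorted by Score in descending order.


Sorting by Score (descending):
  Pete: 91
  Xander: 76
  Vic: 75
  Dave: 54
  Nate: 52
  Iris: 51


ANSWER: Pete, Xander, Vic, Dave, Nate, Iris


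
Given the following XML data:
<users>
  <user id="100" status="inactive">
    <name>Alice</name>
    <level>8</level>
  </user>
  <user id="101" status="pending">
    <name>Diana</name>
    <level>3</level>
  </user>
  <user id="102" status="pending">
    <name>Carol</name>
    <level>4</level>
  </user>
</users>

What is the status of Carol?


Finding user with name = Carol
user id="102" status="pending"

ANSWER: pending


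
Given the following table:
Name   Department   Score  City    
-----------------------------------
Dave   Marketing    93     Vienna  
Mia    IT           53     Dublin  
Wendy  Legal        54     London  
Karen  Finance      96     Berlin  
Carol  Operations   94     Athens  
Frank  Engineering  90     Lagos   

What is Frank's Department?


Row 6: Frank
Department = Engineering

ANSWER: Engineering


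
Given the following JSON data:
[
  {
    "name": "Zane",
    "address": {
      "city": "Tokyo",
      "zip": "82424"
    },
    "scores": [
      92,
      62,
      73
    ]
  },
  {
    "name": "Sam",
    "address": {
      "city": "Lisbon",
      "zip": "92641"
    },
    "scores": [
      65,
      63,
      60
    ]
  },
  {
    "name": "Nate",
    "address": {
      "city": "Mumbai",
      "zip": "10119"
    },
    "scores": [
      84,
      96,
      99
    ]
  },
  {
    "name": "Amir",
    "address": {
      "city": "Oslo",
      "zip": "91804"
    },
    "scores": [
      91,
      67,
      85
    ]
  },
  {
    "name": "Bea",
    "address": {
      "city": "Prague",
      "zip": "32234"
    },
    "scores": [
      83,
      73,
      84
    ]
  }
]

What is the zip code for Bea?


Path: records[4].address.zip
Value: 32234

ANSWER: 32234


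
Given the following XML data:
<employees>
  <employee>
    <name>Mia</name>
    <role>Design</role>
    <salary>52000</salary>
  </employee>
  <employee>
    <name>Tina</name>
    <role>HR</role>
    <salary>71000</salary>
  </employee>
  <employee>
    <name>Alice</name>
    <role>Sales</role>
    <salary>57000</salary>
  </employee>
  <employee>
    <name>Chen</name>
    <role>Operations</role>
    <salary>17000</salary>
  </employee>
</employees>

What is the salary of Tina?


Searching for <employee> with <name>Tina</name>
Found at position 2
<salary>71000</salary>

ANSWER: 71000


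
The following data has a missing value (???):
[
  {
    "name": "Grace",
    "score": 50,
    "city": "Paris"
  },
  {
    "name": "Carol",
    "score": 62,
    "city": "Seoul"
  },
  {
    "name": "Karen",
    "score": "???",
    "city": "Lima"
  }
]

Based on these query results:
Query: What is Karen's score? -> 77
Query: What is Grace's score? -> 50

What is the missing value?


The missing value is Karen's score
From query: Karen's score = 77

ANSWER: 77


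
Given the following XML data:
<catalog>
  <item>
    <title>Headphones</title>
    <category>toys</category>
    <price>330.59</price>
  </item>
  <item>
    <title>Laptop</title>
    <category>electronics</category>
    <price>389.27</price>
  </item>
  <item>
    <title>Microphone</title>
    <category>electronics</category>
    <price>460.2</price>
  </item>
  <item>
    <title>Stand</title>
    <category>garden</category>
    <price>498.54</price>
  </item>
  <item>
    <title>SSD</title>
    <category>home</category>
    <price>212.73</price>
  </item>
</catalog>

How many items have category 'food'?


Scanning <item> elements for <category>food</category>:
Count: 0

ANSWER: 0


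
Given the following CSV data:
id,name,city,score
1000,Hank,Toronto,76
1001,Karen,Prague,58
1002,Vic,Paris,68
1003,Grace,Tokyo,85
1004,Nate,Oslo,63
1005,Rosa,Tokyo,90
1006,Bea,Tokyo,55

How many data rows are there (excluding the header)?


Counting rows (excluding header):
Header: id,name,city,score
Data rows: 7

ANSWER: 7


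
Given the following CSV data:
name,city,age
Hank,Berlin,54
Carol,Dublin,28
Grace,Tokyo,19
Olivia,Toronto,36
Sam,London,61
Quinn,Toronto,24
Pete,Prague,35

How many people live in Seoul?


Scanning city column for 'Seoul':
Total matches: 0

ANSWER: 0


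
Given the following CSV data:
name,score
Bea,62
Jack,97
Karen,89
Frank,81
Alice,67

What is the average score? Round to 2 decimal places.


Scores: 62, 97, 89, 81, 67
Sum = 396
Count = 5
Average = 396 / 5 = 79.20

ANSWER: 79.20


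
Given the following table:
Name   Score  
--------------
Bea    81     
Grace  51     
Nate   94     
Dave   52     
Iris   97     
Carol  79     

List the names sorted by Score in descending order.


Sorting by Score (descending):
  Iris: 97
  Nate: 94
  Bea: 81
  Carol: 79
  Dave: 52
  Grace: 51


ANSWER: Iris, Nate, Bea, Carol, Dave, Grace


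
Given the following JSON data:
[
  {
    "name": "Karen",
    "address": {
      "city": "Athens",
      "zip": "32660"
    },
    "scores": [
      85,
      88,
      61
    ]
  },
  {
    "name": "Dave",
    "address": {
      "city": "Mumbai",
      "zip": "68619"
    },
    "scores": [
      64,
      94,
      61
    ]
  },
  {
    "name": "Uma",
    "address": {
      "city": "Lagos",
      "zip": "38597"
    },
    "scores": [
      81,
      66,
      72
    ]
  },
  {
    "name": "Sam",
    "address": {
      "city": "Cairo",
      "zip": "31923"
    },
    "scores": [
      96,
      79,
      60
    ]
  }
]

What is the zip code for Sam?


Path: records[3].address.zip
Value: 31923

ANSWER: 31923


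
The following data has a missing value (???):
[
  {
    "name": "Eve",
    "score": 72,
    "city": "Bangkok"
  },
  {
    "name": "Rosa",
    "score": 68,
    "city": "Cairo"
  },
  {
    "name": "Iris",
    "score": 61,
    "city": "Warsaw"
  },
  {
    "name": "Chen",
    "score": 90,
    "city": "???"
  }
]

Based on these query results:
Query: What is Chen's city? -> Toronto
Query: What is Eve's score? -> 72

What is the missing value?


The missing value is Chen's city
From query: Chen's city = Toronto

ANSWER: Toronto


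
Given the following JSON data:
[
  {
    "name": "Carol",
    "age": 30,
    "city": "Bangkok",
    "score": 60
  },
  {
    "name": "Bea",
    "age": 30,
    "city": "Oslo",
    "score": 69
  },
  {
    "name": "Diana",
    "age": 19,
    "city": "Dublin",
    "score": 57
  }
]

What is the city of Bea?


Looking up record where name = Bea
Record index: 1
Field 'city' = Oslo

ANSWER: Oslo


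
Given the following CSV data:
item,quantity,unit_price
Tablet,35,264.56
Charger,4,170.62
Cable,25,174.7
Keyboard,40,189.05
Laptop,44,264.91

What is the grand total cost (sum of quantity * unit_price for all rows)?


Computing row totals:
  Tablet: 35 * 264.56 = 9259.6
  Charger: 4 * 170.62 = 682.48
  Cable: 25 * 174.7 = 4367.5
  Keyboard: 40 * 189.05 = 7562.0
  Laptop: 44 * 264.91 = 11656.04
Grand total = 9259.6 + 682.48 + 4367.5 + 7562.0 + 11656.04 = 33527.62

ANSWER: 33527.62


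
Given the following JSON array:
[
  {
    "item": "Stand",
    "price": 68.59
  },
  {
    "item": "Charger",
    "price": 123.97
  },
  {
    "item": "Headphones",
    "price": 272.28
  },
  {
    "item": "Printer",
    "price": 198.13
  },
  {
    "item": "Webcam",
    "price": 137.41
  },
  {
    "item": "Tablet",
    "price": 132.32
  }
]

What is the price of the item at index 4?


Array index 4 -> Webcam
price = 137.41

ANSWER: 137.41


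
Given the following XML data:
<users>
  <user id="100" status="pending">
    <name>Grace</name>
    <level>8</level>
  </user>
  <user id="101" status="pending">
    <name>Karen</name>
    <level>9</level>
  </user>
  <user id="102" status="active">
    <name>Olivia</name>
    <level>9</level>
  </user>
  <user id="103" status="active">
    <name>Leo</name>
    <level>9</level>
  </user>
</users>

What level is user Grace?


Finding user: Grace
<level>8</level>

ANSWER: 8


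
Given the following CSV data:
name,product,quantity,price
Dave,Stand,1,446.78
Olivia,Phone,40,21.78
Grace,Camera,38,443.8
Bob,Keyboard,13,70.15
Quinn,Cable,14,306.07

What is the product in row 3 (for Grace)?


Row 3: Grace
Column 'product' = Camera

ANSWER: Camera


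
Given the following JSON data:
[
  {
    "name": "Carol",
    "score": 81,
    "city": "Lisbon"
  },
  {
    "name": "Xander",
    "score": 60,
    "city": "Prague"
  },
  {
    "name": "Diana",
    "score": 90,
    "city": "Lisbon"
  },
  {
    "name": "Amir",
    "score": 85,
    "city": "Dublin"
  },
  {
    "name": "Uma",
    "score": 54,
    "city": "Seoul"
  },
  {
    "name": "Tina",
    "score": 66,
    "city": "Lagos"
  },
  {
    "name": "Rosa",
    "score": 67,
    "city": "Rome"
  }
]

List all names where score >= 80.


Filtering records where score >= 80:
  Carol (score=81) -> YES
  Xander (score=60) -> no
  Diana (score=90) -> YES
  Amir (score=85) -> YES
  Uma (score=54) -> no
  Tina (score=66) -> no
  Rosa (score=67) -> no


ANSWER: Carol, Diana, Amir


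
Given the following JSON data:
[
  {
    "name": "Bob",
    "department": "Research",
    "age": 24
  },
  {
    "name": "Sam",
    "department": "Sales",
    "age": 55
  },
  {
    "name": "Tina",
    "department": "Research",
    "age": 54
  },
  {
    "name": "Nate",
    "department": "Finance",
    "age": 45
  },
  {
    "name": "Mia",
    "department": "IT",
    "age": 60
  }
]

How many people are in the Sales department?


Scanning records for department = Sales
  Record 1: Sam
Count: 1

ANSWER: 1


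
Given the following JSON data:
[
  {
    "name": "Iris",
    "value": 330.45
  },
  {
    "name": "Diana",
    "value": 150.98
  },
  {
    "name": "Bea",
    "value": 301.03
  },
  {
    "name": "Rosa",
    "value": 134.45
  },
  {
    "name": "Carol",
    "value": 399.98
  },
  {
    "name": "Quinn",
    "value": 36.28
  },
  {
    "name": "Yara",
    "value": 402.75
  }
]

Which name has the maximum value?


Comparing values:
  Iris: 330.45
  Diana: 150.98
  Bea: 301.03
  Rosa: 134.45
  Carol: 399.98
  Quinn: 36.28
  Yara: 402.75
Maximum: Yara (402.75)

ANSWER: Yara


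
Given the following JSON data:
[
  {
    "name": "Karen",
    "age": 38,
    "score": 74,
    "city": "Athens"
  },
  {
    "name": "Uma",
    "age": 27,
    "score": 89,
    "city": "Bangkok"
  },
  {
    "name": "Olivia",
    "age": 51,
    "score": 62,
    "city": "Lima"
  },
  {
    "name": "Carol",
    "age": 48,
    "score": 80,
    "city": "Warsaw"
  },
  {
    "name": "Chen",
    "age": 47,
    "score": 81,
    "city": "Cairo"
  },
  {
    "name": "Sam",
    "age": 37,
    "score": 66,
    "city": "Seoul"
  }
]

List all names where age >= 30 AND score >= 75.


Checking both conditions:
  Karen (age=38, score=74) -> no
  Uma (age=27, score=89) -> no
  Olivia (age=51, score=62) -> no
  Carol (age=48, score=80) -> YES
  Chen (age=47, score=81) -> YES
  Sam (age=37, score=66) -> no


ANSWER: Carol, Chen


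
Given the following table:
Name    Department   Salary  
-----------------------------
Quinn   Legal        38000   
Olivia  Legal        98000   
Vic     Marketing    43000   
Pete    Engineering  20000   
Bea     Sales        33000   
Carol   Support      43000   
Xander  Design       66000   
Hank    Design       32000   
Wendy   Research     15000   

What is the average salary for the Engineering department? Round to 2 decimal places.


Engineering department members:
  Pete: 20000
Sum = 20000
Count = 1
Average = 20000 / 1 = 20000.00

ANSWER: 20000.00


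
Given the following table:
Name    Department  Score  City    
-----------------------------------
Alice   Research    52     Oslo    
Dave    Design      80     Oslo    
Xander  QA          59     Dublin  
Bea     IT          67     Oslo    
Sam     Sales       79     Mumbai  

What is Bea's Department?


Row 4: Bea
Department = IT

ANSWER: IT


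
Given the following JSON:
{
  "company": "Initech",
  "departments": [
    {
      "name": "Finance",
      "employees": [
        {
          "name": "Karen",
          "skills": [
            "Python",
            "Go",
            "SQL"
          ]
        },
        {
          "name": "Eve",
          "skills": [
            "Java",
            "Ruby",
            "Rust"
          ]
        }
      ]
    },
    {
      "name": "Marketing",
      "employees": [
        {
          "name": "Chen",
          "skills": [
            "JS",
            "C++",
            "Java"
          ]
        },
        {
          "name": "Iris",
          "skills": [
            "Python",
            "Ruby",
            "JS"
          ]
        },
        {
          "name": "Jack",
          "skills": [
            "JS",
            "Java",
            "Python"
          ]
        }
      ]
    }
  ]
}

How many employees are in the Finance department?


Path: departments[0].employees
Count: 2

ANSWER: 2


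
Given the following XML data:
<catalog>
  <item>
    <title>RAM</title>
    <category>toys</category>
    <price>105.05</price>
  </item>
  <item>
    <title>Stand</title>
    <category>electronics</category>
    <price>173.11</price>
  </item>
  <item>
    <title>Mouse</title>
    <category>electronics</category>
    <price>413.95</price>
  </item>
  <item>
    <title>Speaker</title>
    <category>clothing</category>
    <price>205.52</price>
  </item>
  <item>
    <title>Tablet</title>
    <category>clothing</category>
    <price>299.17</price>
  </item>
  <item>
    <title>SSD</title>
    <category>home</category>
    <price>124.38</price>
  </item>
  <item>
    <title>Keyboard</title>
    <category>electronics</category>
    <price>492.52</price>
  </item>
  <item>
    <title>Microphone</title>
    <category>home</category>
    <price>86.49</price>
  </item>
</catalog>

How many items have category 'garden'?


Scanning <item> elements for <category>garden</category>:
Count: 0

ANSWER: 0


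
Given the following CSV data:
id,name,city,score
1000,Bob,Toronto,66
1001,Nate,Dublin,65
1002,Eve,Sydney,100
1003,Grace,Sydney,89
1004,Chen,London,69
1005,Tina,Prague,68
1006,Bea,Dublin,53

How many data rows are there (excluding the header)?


Counting rows (excluding header):
Header: id,name,city,score
Data rows: 7

ANSWER: 7


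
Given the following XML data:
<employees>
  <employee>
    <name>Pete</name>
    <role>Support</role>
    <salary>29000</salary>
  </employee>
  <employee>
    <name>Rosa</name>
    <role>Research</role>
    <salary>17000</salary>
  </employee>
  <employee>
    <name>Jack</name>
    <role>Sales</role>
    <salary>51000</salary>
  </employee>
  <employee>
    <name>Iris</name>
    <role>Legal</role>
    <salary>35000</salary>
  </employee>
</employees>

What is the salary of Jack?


Searching for <employee> with <name>Jack</name>
Found at position 3
<salary>51000</salary>

ANSWER: 51000


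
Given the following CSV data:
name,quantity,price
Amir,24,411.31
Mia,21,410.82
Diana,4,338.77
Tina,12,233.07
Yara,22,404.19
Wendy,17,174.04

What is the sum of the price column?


Values in 'price' column:
  Row 1: 411.31
  Row 2: 410.82
  Row 3: 338.77
  Row 4: 233.07
  Row 5: 404.19
  Row 6: 174.04
Sum = 411.31 + 410.82 + 338.77 + 233.07 + 404.19 + 174.04 = 1972.2

ANSWER: 1972.2


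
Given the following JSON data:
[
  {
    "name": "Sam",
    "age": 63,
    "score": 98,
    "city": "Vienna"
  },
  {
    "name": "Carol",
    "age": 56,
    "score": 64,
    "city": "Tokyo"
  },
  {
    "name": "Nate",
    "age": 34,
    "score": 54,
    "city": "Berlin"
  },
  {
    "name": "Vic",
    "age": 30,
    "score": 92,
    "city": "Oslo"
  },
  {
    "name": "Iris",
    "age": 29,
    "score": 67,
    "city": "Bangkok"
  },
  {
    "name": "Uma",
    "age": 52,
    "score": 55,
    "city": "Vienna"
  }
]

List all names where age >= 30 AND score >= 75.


Checking both conditions:
  Sam (age=63, score=98) -> YES
  Carol (age=56, score=64) -> no
  Nate (age=34, score=54) -> no
  Vic (age=30, score=92) -> YES
  Iris (age=29, score=67) -> no
  Uma (age=52, score=55) -> no


ANSWER: Sam, Vic


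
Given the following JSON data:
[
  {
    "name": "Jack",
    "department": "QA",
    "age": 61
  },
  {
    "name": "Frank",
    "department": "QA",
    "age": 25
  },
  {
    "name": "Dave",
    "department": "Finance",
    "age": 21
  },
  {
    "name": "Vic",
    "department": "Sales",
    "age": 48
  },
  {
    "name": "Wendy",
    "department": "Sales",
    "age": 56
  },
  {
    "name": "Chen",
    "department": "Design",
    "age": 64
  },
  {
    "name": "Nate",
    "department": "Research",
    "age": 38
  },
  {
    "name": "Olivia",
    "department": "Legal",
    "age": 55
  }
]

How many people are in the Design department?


Scanning records for department = Design
  Record 5: Chen
Count: 1

ANSWER: 1


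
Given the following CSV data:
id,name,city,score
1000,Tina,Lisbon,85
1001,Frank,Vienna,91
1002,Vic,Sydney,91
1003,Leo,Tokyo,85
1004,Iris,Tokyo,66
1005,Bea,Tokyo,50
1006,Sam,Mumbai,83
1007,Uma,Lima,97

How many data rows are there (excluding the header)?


Counting rows (excluding header):
Header: id,name,city,score
Data rows: 8

ANSWER: 8


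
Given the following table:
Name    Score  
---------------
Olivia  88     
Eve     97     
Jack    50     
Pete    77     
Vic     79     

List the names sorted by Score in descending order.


Sorting by Score (descending):
  Eve: 97
  Olivia: 88
  Vic: 79
  Pete: 77
  Jack: 50


ANSWER: Eve, Olivia, Vic, Pete, Jack


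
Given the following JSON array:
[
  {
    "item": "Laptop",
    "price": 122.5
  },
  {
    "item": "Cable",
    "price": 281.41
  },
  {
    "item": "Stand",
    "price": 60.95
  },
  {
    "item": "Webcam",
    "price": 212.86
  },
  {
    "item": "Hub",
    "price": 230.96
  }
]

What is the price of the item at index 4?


Array index 4 -> Hub
price = 230.96

ANSWER: 230.96


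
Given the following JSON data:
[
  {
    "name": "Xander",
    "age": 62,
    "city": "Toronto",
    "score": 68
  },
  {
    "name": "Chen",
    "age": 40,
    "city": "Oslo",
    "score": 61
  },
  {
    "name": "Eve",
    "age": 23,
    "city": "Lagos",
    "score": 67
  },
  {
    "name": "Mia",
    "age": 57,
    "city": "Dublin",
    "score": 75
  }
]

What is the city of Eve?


Looking up record where name = Eve
Record index: 2
Field 'city' = Lagos

ANSWER: Lagos


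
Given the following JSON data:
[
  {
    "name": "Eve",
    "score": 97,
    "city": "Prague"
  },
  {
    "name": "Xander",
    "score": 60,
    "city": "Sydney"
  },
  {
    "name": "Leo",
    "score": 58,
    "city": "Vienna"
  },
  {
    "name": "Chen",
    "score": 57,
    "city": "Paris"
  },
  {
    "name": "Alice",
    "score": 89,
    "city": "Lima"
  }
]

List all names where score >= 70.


Filtering records where score >= 70:
  Eve (score=97) -> YES
  Xander (score=60) -> no
  Leo (score=58) -> no
  Chen (score=57) -> no
  Alice (score=89) -> YES


ANSWER: Eve, Alice


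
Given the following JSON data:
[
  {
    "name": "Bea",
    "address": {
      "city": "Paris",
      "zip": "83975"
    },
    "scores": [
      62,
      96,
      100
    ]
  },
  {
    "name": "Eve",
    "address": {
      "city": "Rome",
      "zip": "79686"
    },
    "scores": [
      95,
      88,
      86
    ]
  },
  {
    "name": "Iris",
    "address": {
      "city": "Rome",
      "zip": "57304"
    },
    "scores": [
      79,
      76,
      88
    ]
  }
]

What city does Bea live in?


Path: records[0].address.city
Value: Paris

ANSWER: Paris


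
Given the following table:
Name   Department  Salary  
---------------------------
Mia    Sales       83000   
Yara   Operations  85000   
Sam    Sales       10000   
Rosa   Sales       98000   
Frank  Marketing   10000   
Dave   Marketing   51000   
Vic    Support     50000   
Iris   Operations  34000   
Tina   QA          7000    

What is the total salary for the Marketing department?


Marketing department members:
  Frank: 10000
  Dave: 51000
Total = 10000 + 51000 = 61000

ANSWER: 61000


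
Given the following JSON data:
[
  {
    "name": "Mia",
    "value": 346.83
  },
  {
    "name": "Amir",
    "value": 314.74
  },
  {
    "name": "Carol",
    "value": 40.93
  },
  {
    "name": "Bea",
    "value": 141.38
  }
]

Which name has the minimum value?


Comparing values:
  Mia: 346.83
  Amir: 314.74
  Carol: 40.93
  Bea: 141.38
Minimum: Carol (40.93)

ANSWER: Carol


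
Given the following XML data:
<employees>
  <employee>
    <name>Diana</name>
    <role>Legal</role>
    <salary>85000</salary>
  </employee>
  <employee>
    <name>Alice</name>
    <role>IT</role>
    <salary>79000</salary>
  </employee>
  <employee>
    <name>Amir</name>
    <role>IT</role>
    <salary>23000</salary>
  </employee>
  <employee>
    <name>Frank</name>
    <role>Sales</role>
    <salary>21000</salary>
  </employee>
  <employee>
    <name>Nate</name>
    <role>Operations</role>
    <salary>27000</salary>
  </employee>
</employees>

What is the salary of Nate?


Searching for <employee> with <name>Nate</name>
Found at position 5
<salary>27000</salary>

ANSWER: 27000


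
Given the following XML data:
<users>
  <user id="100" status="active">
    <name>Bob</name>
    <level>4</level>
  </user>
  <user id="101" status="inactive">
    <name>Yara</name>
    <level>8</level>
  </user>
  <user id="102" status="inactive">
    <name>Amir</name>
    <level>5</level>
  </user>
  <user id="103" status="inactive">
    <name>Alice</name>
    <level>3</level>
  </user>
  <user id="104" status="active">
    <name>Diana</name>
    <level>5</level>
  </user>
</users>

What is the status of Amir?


Finding user with name = Amir
user id="102" status="inactive"

ANSWER: inactive


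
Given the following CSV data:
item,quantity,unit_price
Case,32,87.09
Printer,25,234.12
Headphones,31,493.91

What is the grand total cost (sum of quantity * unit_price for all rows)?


Computing row totals:
  Case: 32 * 87.09 = 2786.88
  Printer: 25 * 234.12 = 5853.0
  Headphones: 31 * 493.91 = 15311.21
Grand total = 2786.88 + 5853.0 + 15311.21 = 23951.09

ANSWER: 23951.09


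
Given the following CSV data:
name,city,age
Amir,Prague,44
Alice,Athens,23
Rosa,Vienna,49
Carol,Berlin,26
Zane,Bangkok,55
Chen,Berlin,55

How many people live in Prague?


Scanning city column for 'Prague':
  Row 1: Amir -> MATCH
Total matches: 1

ANSWER: 1


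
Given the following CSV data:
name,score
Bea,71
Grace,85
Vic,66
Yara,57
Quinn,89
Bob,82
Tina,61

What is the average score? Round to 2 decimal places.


Scores: 71, 85, 66, 57, 89, 82, 61
Sum = 511
Count = 7
Average = 511 / 7 = 73.00

ANSWER: 73.00


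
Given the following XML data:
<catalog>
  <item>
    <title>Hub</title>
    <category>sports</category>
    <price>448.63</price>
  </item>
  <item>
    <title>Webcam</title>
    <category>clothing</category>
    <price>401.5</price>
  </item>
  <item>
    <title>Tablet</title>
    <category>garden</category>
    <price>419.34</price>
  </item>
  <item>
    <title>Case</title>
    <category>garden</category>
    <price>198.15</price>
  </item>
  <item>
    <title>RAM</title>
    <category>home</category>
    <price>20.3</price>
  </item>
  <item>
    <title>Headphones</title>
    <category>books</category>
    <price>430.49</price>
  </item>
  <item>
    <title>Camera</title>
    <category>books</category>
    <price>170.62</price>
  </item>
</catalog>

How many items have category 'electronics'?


Scanning <item> elements for <category>electronics</category>:
Count: 0

ANSWER: 0


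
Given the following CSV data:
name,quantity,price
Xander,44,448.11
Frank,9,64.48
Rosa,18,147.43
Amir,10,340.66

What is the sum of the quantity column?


Values in 'quantity' column:
  Row 1: 44
  Row 2: 9
  Row 3: 18
  Row 4: 10
Sum = 44 + 9 + 18 + 10 = 81

ANSWER: 81


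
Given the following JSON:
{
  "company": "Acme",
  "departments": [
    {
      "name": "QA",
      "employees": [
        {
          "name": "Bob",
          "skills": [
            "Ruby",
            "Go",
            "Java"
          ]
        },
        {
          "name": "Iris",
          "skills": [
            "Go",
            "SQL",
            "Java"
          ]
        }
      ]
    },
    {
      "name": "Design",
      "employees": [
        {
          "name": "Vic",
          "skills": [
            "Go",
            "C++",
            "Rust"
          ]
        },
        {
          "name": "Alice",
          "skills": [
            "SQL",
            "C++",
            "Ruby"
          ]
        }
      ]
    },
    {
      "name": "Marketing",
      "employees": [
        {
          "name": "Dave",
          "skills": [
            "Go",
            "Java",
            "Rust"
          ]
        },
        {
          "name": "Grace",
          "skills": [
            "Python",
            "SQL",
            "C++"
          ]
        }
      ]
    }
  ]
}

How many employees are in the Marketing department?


Path: departments[2].employees
Count: 2

ANSWER: 2


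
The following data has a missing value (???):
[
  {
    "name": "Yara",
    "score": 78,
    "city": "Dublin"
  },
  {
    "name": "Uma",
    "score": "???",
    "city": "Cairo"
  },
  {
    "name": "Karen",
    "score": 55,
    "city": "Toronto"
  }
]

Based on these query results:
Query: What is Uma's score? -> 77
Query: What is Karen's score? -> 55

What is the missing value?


The missing value is Uma's score
From query: Uma's score = 77

ANSWER: 77


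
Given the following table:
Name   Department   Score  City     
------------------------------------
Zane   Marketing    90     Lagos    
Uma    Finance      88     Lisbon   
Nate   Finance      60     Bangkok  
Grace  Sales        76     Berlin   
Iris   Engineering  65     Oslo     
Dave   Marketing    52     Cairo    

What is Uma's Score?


Row 2: Uma
Score = 88

ANSWER: 88


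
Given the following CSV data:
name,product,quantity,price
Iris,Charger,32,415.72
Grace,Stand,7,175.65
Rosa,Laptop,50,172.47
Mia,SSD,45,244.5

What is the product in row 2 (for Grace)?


Row 2: Grace
Column 'product' = Stand

ANSWER: Stand


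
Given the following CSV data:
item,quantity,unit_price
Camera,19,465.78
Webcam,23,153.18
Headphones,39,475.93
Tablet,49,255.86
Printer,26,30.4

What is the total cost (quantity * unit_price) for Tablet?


Row: Tablet
quantity = 49
unit_price = 255.86
total = 49 * 255.86 = 12537.14

ANSWER: 12537.14


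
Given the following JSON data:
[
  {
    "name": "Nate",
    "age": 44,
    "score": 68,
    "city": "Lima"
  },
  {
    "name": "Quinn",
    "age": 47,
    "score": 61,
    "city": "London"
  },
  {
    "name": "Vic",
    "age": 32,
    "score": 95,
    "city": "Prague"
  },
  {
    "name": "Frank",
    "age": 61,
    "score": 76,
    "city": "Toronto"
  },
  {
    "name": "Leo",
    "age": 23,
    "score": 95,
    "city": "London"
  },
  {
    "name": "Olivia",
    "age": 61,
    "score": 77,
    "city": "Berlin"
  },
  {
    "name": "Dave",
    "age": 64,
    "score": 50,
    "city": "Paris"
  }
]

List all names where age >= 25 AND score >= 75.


Checking both conditions:
  Nate (age=44, score=68) -> no
  Quinn (age=47, score=61) -> no
  Vic (age=32, score=95) -> YES
  Frank (age=61, score=76) -> YES
  Leo (age=23, score=95) -> no
  Olivia (age=61, score=77) -> YES
  Dave (age=64, score=50) -> no


ANSWER: Vic, Frank, Olivia


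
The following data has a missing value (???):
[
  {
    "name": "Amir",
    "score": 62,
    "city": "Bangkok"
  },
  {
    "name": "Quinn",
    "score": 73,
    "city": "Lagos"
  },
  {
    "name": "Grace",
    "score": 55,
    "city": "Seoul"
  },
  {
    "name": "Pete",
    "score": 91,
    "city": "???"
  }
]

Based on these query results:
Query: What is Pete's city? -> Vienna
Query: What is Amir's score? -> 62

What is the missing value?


The missing value is Pete's city
From query: Pete's city = Vienna

ANSWER: Vienna


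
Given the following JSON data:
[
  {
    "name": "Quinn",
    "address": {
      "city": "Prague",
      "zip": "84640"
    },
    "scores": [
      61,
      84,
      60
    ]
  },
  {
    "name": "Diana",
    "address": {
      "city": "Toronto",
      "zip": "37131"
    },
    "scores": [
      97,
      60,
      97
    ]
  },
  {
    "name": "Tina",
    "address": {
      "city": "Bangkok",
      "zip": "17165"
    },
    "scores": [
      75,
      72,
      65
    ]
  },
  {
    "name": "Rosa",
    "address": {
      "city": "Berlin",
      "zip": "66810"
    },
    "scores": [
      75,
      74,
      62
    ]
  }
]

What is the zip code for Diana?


Path: records[1].address.zip
Value: 37131

ANSWER: 37131


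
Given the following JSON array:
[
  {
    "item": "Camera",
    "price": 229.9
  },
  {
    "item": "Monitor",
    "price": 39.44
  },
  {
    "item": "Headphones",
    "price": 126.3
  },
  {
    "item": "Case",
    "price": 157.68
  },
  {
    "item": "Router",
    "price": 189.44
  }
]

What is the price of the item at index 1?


Array index 1 -> Monitor
price = 39.44

ANSWER: 39.44


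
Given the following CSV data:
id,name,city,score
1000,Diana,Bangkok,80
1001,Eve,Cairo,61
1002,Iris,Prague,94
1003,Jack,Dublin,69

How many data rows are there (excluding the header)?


Counting rows (excluding header):
Header: id,name,city,score
Data rows: 4

ANSWER: 4


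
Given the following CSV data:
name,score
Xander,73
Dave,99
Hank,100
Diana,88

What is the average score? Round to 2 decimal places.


Scores: 73, 99, 100, 88
Sum = 360
Count = 4
Average = 360 / 4 = 90.00

ANSWER: 90.00


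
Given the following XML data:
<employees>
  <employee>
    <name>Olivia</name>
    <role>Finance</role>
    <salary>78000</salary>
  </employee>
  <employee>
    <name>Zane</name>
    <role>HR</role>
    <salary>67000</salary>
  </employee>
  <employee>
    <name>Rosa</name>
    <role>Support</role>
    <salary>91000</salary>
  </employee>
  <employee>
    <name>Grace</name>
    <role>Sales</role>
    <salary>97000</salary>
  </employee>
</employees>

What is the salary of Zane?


Searching for <employee> with <name>Zane</name>
Found at position 2
<salary>67000</salary>

ANSWER: 67000


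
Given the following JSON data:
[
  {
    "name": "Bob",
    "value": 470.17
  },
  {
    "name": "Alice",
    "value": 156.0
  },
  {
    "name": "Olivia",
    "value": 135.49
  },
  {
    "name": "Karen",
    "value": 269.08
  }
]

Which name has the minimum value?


Comparing values:
  Bob: 470.17
  Alice: 156.0
  Olivia: 135.49
  Karen: 269.08
Minimum: Olivia (135.49)

ANSWER: Olivia


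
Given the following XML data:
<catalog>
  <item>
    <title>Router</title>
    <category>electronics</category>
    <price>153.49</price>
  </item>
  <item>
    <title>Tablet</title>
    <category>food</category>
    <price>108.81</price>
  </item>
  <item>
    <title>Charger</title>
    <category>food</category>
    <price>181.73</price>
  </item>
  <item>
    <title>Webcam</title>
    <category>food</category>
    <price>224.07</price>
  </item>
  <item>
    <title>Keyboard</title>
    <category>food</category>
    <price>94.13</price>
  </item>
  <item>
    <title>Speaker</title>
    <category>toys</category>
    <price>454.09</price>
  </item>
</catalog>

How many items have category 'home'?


Scanning <item> elements for <category>home</category>:
Count: 0

ANSWER: 0


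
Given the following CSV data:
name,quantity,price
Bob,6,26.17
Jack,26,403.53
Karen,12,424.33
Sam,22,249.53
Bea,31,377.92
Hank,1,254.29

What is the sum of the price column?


Values in 'price' column:
  Row 1: 26.17
  Row 2: 403.53
  Row 3: 424.33
  Row 4: 249.53
  Row 5: 377.92
  Row 6: 254.29
Sum = 26.17 + 403.53 + 424.33 + 249.53 + 377.92 + 254.29 = 1735.77

ANSWER: 1735.77


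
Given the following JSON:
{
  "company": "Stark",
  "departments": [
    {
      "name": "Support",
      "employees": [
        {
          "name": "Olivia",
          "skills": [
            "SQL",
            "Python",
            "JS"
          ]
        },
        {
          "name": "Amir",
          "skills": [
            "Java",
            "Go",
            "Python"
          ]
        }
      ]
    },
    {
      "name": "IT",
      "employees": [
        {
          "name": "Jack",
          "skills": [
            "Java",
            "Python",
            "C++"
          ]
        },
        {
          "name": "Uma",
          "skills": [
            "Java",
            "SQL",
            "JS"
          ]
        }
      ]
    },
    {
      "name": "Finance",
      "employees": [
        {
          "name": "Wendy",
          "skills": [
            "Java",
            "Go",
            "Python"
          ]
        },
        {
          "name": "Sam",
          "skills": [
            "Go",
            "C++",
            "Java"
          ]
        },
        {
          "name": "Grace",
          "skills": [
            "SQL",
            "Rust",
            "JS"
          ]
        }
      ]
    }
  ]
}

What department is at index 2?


Path: departments[2].name
Value: Finance

ANSWER: Finance


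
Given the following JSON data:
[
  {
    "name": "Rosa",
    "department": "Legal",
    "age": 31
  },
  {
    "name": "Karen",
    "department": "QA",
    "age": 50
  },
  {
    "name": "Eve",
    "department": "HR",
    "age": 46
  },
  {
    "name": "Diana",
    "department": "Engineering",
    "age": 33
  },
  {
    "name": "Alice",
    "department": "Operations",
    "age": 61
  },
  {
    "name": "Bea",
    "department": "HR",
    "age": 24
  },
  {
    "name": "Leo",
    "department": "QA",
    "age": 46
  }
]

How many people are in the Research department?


Scanning records for department = Research
  No matches found
Count: 0

ANSWER: 0


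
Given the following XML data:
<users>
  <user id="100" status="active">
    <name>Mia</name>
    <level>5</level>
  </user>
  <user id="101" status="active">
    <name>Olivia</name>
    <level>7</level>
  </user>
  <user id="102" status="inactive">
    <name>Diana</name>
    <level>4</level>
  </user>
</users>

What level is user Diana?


Finding user: Diana
<level>4</level>

ANSWER: 4


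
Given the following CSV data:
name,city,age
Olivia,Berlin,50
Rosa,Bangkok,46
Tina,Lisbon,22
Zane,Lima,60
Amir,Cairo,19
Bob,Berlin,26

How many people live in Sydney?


Scanning city column for 'Sydney':
Total matches: 0

ANSWER: 0


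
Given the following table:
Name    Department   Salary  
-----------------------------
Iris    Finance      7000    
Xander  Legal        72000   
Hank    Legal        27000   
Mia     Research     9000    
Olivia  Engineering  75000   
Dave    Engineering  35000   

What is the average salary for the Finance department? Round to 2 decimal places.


Finance department members:
  Iris: 7000
Sum = 7000
Count = 1
Average = 7000 / 1 = 7000.00

ANSWER: 7000.00


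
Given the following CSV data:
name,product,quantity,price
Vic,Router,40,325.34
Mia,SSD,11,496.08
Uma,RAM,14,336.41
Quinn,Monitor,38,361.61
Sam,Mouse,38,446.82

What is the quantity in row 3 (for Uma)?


Row 3: Uma
Column 'quantity' = 14

ANSWER: 14


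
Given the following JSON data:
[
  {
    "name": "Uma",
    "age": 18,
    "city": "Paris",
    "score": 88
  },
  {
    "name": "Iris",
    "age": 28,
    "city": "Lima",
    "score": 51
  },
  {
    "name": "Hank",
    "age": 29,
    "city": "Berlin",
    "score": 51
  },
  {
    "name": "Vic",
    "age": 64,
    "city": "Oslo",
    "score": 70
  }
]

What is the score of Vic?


Looking up record where name = Vic
Record index: 3
Field 'score' = 70

ANSWER: 70


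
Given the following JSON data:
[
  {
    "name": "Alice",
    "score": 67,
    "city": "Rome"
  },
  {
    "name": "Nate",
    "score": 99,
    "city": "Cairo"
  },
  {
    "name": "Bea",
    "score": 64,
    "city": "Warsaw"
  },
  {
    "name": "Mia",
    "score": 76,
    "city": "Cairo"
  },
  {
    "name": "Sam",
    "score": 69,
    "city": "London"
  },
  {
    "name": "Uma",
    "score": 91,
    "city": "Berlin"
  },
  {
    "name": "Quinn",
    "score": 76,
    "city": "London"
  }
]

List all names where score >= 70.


Filtering records where score >= 70:
  Alice (score=67) -> no
  Nate (score=99) -> YES
  Bea (score=64) -> no
  Mia (score=76) -> YES
  Sam (score=69) -> no
  Uma (score=91) -> YES
  Quinn (score=76) -> YES


ANSWER: Nate, Mia, Uma, Quinn


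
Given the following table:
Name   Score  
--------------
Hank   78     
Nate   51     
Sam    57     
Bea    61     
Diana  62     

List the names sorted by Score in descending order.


Sorting by Score (descending):
  Hank: 78
  Diana: 62
  Bea: 61
  Sam: 57
  Nate: 51


ANSWER: Hank, Diana, Bea, Sam, Nate


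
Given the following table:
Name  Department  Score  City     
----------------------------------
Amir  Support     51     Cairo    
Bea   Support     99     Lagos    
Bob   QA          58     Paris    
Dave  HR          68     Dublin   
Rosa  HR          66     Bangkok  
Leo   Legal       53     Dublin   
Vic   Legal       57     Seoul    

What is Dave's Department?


Row 4: Dave
Department = HR

ANSWER: HR


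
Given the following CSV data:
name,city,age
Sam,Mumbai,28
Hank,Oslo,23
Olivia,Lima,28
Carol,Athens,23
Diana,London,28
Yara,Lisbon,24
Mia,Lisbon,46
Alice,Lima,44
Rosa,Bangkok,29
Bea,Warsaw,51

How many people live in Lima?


Scanning city column for 'Lima':
  Row 3: Olivia -> MATCH
  Row 8: Alice -> MATCH
Total matches: 2

ANSWER: 2
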